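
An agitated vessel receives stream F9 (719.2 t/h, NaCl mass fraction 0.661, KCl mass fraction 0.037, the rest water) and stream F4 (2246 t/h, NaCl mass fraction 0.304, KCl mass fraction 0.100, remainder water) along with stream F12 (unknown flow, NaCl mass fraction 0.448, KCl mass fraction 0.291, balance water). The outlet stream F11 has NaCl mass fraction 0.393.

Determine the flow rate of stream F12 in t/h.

130 t/h

Let F12 be the unknown flow. Total out = 2965.2 + F12.
NaCl balance: 1158.2 + 0.448·F12 = 0.393·(2965.2 + F12)
(0.448 − 0.393)·F12 = 0.393×2965.2 − 1158.2 = 7.1484
F12 = 7.1484 / 0.055 = 129.97 t/h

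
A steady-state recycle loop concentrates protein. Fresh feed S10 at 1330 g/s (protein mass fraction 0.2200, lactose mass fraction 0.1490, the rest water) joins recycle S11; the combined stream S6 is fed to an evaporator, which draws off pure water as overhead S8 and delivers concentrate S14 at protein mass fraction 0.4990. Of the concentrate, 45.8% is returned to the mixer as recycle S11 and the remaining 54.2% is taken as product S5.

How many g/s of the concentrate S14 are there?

1082 g/s

Overall protein balance (none leaves overhead): protein in fresh feed = protein in product, i.e. 1330×0.220 = (1−0.458)·S14·0.499.
S14 = 292.6/(0.499×0.542) = 1081.9 g/s.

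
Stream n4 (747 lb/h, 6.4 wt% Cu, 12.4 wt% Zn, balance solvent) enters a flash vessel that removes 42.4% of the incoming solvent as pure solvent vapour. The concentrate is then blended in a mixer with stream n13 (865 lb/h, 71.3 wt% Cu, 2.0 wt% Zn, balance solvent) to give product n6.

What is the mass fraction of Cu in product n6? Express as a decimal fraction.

0.491

Vapour removed = 0.424×0.812×747 = 257.18 lb/h; concentrate = 489.82 lb/h.
Cu reaching the mixer = 47.808 (from concentrate) + 865×0.713 = 664.55 lb/h.
Product flow = 489.82 + 865 = 1354.8 lb/h; Cu fraction = 0.491.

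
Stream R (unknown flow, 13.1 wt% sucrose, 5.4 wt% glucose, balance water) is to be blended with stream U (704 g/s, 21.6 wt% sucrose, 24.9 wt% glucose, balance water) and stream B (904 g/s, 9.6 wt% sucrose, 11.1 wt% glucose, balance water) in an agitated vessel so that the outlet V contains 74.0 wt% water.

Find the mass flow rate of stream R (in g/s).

1285 g/s

Let R be the unknown flow. Total out = 1608 + R.
water balance: 1093.5 + 0.815·R = 0.740·(1608 + R)
(0.815 − 0.740)·R = 0.740×1608 − 1093.5 = 96.408
R = 96.408 / 0.075 = 1285.4 g/s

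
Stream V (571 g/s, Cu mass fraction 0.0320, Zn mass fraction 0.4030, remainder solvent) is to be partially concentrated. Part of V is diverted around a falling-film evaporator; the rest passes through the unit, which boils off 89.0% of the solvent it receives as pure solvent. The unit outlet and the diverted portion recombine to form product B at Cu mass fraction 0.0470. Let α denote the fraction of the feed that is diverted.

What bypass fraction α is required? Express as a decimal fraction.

All 571×0.032 = 18.272 g/s of Cu reaches B, so B = 18.272/0.047 = 388.77 g/s and vapour = 182.23 g/s.
The evaporator receives (1−α)·571 of feed at 0.565 solvent and removes 0.890 of that solvent:
0.890×0.565×(1−α)×571 = 182.23
(1−α) = 182.23/287.13 = 0.6347;  α = 0.3653.

0.365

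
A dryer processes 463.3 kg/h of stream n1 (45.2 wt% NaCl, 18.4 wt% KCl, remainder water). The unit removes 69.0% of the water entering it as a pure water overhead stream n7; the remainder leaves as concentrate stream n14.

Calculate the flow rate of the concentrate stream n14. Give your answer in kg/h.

water entering = 463.3×0.364 = 168.64 kg/h; overhead removed = 0.690×168.64 = 116.36 kg/h.
Concentrate = 463.3 − 116.36 = 346.94 kg/h.

346.9 kg/h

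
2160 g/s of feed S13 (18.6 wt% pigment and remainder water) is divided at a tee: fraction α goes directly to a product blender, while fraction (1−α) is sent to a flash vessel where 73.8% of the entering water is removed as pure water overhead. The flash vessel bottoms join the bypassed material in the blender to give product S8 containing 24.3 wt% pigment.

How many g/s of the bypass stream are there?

1317 g/s

All 2160×0.186 = 401.76 g/s of pigment reaches S8, so S8 = 401.76/0.243 = 1653.3 g/s and vapour = 506.67 g/s.
The evaporator receives (1−α)·2160 of feed at 0.814 water and removes 0.738 of that water:
0.738×0.814×(1−α)×2160 = 506.67
(1−α) = 506.67/1297.6 = 0.3905;  α = 0.6095.
Bypass flow = 0.6095×2160 = 1316.6 g/s.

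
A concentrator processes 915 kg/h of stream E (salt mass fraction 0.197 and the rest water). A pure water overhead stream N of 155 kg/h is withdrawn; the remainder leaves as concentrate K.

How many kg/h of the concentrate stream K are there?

760 kg/h

Concentrate = 915 − 155 = 760 kg/h.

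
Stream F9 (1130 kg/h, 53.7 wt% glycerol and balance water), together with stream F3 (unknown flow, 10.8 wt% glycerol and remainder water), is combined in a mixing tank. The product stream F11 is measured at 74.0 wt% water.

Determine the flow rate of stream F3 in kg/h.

2059 kg/h

Let F3 be the unknown flow. Total out = 1130 + F3.
water balance: 523.19 + 0.892·F3 = 0.740·(1130 + F3)
(0.892 − 0.740)·F3 = 0.740×1130 − 523.19 = 313.01
F3 = 313.01 / 0.152 = 2059.3 kg/h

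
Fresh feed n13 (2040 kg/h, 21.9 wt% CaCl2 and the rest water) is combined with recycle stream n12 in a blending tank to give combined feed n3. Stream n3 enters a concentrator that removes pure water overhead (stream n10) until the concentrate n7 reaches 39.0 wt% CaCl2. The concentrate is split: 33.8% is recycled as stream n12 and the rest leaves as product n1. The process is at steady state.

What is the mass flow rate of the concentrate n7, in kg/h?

Overall CaCl2 balance (none leaves overhead): CaCl2 in fresh feed = CaCl2 in product, i.e. 2040×0.219 = (1−0.338)·n7·0.390.
n7 = 446.76/(0.390×0.662) = 1730.4 kg/h.

1730 kg/h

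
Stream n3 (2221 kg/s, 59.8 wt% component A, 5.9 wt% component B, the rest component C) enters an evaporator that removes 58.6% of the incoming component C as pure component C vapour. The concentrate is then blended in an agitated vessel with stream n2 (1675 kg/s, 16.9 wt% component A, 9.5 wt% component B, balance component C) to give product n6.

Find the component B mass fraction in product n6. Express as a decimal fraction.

0.084

Vapour removed = 0.586×0.343×2221 = 446.42 kg/s; concentrate = 1774.6 kg/s.
component B reaching the mixer = 131.04 (from concentrate) + 1675×0.095 = 290.16 kg/s.
Product flow = 1774.6 + 1675 = 3449.6 kg/s; component B fraction = 0.084.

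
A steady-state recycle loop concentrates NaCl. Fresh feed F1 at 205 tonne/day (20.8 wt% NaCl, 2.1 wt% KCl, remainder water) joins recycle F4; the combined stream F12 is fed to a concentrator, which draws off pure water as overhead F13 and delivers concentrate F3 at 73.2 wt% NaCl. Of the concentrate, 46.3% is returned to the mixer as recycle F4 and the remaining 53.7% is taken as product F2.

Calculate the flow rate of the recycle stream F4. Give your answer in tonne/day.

50.22 tonne/day

Overall NaCl balance (none leaves overhead): NaCl in fresh feed = NaCl in product, i.e. 205×0.208 = (1−0.463)·F3·0.732.
F3 = 42.64/(0.732×0.537) = 108.48 tonne/day.
Recycle F4 = 0.463×108.48 = 50.224 tonne/day.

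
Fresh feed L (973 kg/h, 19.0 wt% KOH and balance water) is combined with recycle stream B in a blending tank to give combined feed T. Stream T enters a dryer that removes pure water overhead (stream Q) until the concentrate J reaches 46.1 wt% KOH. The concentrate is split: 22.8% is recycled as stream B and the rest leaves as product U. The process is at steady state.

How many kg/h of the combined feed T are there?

Overall KOH balance (none leaves overhead): KOH in fresh feed = KOH in product, i.e. 973×0.190 = (1−0.228)·J·0.461.
J = 184.87/(0.461×0.772) = 519.46 kg/h.
Recycle B = 0.228×519.46 = 118.44 kg/h.
Combined feed T = 973 + 118.44 = 1091.4 kg/h.

1091 kg/h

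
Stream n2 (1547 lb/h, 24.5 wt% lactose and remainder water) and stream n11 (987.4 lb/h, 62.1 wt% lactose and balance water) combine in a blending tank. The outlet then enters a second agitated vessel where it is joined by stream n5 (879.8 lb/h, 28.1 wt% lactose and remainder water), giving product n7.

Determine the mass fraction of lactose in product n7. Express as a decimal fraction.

Overall, product flow = 3414.2 lb/h.
lactose in = 1547×0.245 + 987.4×0.621 + 879.8×0.281 = 1239.4 lb/h.
lactose fraction in n7 = 0.363.

0.363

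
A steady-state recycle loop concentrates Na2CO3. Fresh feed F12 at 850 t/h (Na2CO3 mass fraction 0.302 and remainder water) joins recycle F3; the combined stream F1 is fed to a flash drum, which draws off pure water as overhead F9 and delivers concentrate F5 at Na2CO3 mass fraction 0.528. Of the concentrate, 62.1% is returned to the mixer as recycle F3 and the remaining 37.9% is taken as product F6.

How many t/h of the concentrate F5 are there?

1283 t/h

Overall Na2CO3 balance (none leaves overhead): Na2CO3 in fresh feed = Na2CO3 in product, i.e. 850×0.302 = (1−0.621)·F5·0.528.
F5 = 256.7/(0.528×0.379) = 1282.8 t/h.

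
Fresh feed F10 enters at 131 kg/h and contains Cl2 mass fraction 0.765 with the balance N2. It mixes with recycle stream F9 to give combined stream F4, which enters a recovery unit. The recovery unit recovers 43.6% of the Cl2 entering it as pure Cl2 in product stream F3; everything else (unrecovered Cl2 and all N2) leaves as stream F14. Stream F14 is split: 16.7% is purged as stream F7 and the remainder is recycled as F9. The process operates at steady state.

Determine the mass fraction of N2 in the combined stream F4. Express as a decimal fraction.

N2 enters only via F10 and leaves only via the purge: 131×0.235 = 0.167×(N2 in F14), and the recovery unit passes all N2, so N2 in F4 = N2 in F14 = 184.34 kg/h.
Cl2 in F4: m_A = 131×0.765 + (1−0.167)·(1−0.436)·m_A, so m_A = 100.22/0.5302 = 189.02 kg/h.
F4 = 189.02 + 184.34 = 373.36 kg/h.
N2 fraction in F4 = 184.34/373.36 = 0.494.

0.494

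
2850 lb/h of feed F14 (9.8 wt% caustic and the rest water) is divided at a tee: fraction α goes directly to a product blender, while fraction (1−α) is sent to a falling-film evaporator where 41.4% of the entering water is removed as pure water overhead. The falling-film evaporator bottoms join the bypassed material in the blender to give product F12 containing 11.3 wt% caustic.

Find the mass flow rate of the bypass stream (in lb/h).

1837 lb/h

All 2850×0.098 = 279.3 lb/h of caustic reaches F12, so F12 = 279.3/0.113 = 2471.7 lb/h and vapour = 378.32 lb/h.
The evaporator receives (1−α)·2850 of feed at 0.902 water and removes 0.414 of that water:
0.414×0.902×(1−α)×2850 = 378.32
(1−α) = 378.32/1064.3 = 0.3555;  α = 0.6445.
Bypass flow = 0.6445×2850 = 1836.9 lb/h.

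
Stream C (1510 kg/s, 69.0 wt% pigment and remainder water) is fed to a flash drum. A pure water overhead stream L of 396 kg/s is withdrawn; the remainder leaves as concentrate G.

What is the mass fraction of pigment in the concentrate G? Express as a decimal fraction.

pigment is not removed: 1510×0.690 = 1041.9 kg/s of pigment enters G.
Concentrate = 1510 − 396 = 1114 kg/s.
Mass fraction = 1041.9/1114 = 0.9353.

0.9353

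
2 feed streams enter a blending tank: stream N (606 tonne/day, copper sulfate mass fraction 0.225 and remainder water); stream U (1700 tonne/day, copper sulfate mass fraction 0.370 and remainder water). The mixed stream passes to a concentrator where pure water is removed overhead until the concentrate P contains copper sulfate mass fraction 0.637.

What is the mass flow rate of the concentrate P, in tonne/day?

copper sulfate entering = 606×0.225 + 1700×0.370 = 765.35 tonne/day.
All copper sulfate reports to P, so P = 765.35/0.637 = 1201.5 tonne/day.

1201 tonne/day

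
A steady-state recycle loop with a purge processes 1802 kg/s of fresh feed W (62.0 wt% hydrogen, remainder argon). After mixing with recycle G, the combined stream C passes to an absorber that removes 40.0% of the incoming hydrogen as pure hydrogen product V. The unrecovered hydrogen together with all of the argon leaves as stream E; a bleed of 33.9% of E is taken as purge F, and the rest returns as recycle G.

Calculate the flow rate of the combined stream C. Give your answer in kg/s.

3872 kg/s

argon enters only via W and leaves only via the purge: 1802×0.380 = 0.339×(argon in E), and the absorber passes all argon, so argon in C = argon in E = 2019.9 kg/s.
hydrogen in C: m_A = 1802×0.620 + (1−0.339)·(1−0.400)·m_A, so m_A = 1117.2/0.6034 = 1851.6 kg/s.
C = 1851.6 + 2019.9 = 3871.5 kg/s.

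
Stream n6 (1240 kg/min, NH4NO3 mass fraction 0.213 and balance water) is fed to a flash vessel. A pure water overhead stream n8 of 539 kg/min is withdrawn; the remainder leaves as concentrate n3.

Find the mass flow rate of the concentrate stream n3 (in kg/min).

Concentrate = 1240 − 539 = 701 kg/min.

701 kg/min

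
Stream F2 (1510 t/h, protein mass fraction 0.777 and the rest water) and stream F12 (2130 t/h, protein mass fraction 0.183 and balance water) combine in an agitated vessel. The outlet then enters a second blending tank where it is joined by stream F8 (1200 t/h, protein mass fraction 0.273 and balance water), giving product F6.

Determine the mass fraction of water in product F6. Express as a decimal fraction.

Overall, product flow = 4840 t/h.
water in = 1510×0.223 + 2130×0.817 + 1200×0.727 = 2949.3 t/h.
water fraction in F6 = 0.609.

0.609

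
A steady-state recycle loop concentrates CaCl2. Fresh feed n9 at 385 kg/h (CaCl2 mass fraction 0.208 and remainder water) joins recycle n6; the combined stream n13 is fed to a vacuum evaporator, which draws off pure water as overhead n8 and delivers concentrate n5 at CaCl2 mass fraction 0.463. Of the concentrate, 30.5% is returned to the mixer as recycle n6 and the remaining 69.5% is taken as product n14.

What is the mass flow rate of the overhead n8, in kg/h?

212 kg/h

Overall CaCl2 balance (none leaves overhead): CaCl2 in fresh feed = CaCl2 in product, i.e. 385×0.208 = (1−0.305)·n5·0.463.
n5 = 80.08/(0.463×0.695) = 248.86 kg/h.
Recycle n6 = 0.305×248.86 = 75.903 kg/h.
Combined feed n13 = 385 + 75.903 = 460.9 kg/h.
Overhead n8 = n13 − n5 = 460.9 − 248.86 = 212.04 kg/h.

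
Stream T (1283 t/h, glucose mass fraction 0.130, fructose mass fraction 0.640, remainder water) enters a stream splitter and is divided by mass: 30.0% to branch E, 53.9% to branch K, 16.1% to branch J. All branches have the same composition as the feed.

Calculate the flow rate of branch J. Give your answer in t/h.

206.6 t/h

Branch J flow = 0.161×1283 = 206.56 t/h.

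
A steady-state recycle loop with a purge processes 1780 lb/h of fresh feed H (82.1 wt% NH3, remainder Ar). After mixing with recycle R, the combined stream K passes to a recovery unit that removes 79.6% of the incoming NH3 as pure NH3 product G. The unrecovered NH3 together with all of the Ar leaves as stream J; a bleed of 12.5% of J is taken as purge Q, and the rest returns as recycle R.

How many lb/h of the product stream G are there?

1416 lb/h

NH3 in K: m_A = 1780×0.821 + (1−0.125)·(1−0.796)·m_A, so m_A = 1461.4/0.8215 = 1778.9 lb/h.
Product G = 0.796×1778.9 = 1416 lb/h.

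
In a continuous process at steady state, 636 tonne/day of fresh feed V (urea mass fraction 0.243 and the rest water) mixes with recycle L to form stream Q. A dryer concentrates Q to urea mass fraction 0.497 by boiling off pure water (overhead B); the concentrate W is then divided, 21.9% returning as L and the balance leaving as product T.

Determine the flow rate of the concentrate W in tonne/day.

Overall urea balance (none leaves overhead): urea in fresh feed = urea in product, i.e. 636×0.243 = (1−0.219)·W·0.497.
W = 154.55/(0.497×0.781) = 398.16 tonne/day.

398.2 tonne/day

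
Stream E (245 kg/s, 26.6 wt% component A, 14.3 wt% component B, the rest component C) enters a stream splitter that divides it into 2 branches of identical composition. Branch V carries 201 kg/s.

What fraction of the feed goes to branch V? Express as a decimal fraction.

Fraction to V = 201/245 = 0.8204.

0.820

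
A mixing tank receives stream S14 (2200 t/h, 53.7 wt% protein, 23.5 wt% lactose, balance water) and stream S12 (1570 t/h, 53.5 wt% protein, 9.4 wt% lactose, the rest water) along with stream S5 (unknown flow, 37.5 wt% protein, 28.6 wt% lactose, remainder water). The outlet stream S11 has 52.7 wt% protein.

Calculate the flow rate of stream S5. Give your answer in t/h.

227.4 t/h

Let S5 be the unknown flow. Total out = 3770 + S5.
protein balance: 2021.4 + 0.375·S5 = 0.527·(3770 + S5)
(0.375 − 0.527)·S5 = 0.527×3770 − 2021.4 = -34.56
S5 = -34.56 / -0.152 = 227.37 t/h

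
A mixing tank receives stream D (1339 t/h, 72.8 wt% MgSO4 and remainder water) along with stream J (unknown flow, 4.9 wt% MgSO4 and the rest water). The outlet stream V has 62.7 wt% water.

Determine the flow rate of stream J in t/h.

Let J be the unknown flow. Total out = 1339 + J.
water balance: 364.21 + 0.951·J = 0.627·(1339 + J)
(0.951 − 0.627)·J = 0.627×1339 − 364.21 = 475.34
J = 475.34 / 0.324 = 1467.1 t/h

1467 t/h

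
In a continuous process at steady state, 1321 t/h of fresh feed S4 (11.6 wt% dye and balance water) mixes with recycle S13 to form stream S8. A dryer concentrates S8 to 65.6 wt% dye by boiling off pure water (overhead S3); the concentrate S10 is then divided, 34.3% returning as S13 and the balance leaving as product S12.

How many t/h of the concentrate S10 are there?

Overall dye balance (none leaves overhead): dye in fresh feed = dye in product, i.e. 1321×0.116 = (1−0.343)·S10·0.656.
S10 = 153.24/(0.656×0.657) = 355.54 t/h.

355.5 t/h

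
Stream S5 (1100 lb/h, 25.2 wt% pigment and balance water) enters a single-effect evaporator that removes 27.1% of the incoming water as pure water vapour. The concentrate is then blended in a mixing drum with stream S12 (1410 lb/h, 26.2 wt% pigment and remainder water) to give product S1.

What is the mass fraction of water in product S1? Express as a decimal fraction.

0.717

Vapour removed = 0.271×0.748×1100 = 222.98 lb/h; concentrate = 877.02 lb/h.
water reaching the mixer = 599.82 (from concentrate) + 1410×0.738 = 1640.4 lb/h.
Product flow = 877.02 + 1410 = 2287 lb/h; water fraction = 0.717.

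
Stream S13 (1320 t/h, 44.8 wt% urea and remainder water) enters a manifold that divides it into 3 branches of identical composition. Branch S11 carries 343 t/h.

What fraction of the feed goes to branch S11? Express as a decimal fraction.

0.260

Fraction to S11 = 343/1320 = 0.2598.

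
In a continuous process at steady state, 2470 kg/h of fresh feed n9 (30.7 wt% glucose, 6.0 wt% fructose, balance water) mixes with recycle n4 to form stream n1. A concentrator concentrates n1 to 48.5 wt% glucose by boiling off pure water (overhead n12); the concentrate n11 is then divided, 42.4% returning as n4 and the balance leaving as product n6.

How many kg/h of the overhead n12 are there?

906.5 kg/h

Overall glucose balance (none leaves overhead): glucose in fresh feed = glucose in product, i.e. 2470×0.307 = (1−0.424)·n11·0.485.
n11 = 758.29/(0.485×0.576) = 2714.4 kg/h.
Recycle n4 = 0.424×2714.4 = 1150.9 kg/h.
Combined feed n1 = 2470 + 1150.9 = 3620.9 kg/h.
Overhead n12 = n1 − n11 = 3620.9 − 2714.4 = 906.52 kg/h.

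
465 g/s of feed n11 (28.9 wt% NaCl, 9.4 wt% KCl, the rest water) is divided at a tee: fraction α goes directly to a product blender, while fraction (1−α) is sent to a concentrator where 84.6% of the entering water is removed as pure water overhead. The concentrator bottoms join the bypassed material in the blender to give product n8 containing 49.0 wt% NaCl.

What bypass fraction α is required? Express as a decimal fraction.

All 465×0.289 = 134.38 g/s of NaCl reaches n8, so n8 = 134.38/0.490 = 274.26 g/s and vapour = 190.74 g/s.
The evaporator receives (1−α)·465 of feed at 0.617 water and removes 0.846 of that water:
0.846×0.617×(1−α)×465 = 190.74
(1−α) = 190.74/242.72 = 0.7859;  α = 0.2141.

0.214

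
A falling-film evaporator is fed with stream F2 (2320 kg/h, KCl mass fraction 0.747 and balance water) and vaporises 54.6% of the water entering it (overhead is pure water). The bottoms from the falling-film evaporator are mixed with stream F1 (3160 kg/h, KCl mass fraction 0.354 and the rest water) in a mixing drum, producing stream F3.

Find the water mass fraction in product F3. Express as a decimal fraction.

Vapour removed = 0.546×0.253×2320 = 320.48 kg/h; concentrate = 1999.5 kg/h.
water reaching the mixer = 266.48 (from concentrate) + 3160×0.646 = 2307.8 kg/h.
Product flow = 1999.5 + 3160 = 5159.5 kg/h; water fraction = 0.447.

0.447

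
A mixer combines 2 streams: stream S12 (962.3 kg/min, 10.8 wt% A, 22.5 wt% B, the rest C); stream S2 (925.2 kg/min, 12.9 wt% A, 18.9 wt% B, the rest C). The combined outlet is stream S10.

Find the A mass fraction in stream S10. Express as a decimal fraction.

Total flow out = 962.3 + 925.2 = 1887.5 kg/min.
A in = 962.3×0.108 + 925.2×0.129 = 223.28 kg/min.
A mass fraction in S10 = 223.28/1887.5 = 0.118.

0.118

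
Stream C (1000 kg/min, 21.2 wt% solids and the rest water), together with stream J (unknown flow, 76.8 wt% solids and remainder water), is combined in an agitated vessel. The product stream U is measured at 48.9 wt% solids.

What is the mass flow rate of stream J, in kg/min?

Let J be the unknown flow. Total out = 1000 + J.
solids balance: 212 + 0.768·J = 0.489·(1000 + J)
(0.768 − 0.489)·J = 0.489×1000 − 212 = 277
J = 277 / 0.279 = 992.83 kg/min

992.8 kg/min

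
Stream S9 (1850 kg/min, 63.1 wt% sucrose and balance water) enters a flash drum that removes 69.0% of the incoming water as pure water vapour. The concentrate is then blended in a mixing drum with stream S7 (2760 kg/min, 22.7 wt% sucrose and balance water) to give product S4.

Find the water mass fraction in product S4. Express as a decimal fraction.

0.567

Vapour removed = 0.690×0.369×1850 = 471.03 kg/min; concentrate = 1379 kg/min.
water reaching the mixer = 211.62 (from concentrate) + 2760×0.773 = 2345.1 kg/min.
Product flow = 1379 + 2760 = 4139 kg/min; water fraction = 0.567.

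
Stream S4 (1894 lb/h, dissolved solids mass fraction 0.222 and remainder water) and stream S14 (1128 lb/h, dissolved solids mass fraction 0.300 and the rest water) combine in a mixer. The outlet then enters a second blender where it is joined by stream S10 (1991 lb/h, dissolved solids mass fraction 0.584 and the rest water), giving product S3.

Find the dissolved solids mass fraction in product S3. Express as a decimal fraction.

Overall, product flow = 5013 lb/h.
dissolved solids in = 1894×0.222 + 1128×0.300 + 1991×0.584 = 1921.6 lb/h.
dissolved solids fraction in S3 = 0.383.

0.383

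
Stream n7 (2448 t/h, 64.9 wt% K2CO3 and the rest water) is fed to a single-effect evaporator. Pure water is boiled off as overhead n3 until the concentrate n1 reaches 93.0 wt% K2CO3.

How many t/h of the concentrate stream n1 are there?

K2CO3 is conserved: 2448×0.649 = 1588.8 t/h all reports to the concentrate.
Concentrate = 1588.8/(target fraction) = 1708.3 t/h.

1708 t/h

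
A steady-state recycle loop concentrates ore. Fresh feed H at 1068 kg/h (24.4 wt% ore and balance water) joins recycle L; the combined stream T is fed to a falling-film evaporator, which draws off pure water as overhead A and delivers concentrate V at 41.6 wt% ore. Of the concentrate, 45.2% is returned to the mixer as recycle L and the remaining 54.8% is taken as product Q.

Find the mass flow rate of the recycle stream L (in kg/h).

Overall ore balance (none leaves overhead): ore in fresh feed = ore in product, i.e. 1068×0.244 = (1−0.452)·V·0.416.
V = 260.59/(0.416×0.548) = 1143.1 kg/h.
Recycle L = 0.452×1143.1 = 516.68 kg/h.

516.7 kg/h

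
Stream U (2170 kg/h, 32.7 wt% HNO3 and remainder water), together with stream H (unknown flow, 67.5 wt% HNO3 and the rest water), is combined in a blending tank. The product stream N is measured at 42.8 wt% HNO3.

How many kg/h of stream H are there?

887.3 kg/h

Let H be the unknown flow. Total out = 2170 + H.
HNO3 balance: 709.59 + 0.675·H = 0.428·(2170 + H)
(0.675 − 0.428)·H = 0.428×2170 − 709.59 = 219.17
H = 219.17 / 0.247 = 887.33 kg/h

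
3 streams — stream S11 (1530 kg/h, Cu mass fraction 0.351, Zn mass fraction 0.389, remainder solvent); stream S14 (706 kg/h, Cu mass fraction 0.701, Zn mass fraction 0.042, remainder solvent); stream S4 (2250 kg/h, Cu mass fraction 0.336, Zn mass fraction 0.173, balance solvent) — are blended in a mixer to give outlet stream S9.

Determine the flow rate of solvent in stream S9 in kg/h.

solvent out = solvent in = 1530×0.260 + 706×0.257 + 2250×0.491 = 1684 kg/h.

1684 kg/h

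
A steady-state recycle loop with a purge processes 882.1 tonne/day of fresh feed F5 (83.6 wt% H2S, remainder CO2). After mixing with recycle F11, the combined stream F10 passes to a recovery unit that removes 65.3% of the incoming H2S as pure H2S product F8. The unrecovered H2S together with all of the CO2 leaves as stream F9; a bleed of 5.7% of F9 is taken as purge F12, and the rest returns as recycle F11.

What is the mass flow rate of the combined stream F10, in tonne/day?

3634 tonne/day

CO2 enters only via F5 and leaves only via the purge: 882.1×0.164 = 0.057×(CO2 in F9), and the recovery unit passes all CO2, so CO2 in F10 = CO2 in F9 = 2538 tonne/day.
H2S in F10: m_A = 882.1×0.836 + (1−0.057)·(1−0.653)·m_A, so m_A = 737.44/0.6728 = 1096.1 tonne/day.
F10 = 1096.1 + 2538 = 3634.1 tonne/day.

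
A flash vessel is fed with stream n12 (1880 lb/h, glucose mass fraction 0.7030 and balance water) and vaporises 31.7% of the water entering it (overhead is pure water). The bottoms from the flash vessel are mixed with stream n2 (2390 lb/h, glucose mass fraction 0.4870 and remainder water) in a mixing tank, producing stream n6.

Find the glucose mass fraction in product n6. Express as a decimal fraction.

Vapour removed = 0.317×0.297×1880 = 177 lb/h; concentrate = 1703 lb/h.
glucose reaching the mixer = 1321.6 (from concentrate) + 2390×0.487 = 2485.6 lb/h.
Product flow = 1703 + 2390 = 4093 lb/h; glucose fraction = 0.6073.

0.6073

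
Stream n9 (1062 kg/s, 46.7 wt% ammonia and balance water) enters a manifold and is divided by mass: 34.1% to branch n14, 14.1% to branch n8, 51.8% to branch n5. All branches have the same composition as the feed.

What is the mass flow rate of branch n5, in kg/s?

550.1 kg/s

Branch n5 flow = 0.518×1062 = 550.12 kg/s.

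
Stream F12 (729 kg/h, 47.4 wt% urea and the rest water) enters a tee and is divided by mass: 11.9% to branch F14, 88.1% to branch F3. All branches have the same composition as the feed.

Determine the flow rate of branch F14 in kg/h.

86.75 kg/h

Branch F14 flow = 0.119×729 = 86.751 kg/h.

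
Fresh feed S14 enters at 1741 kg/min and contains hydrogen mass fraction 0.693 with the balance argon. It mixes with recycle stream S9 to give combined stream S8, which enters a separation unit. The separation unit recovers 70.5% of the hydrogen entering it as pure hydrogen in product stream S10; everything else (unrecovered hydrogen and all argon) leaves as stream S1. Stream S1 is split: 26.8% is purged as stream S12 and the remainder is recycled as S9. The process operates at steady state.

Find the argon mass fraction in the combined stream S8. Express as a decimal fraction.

argon enters only via S14 and leaves only via the purge: 1741×0.307 = 0.268×(argon in S1), and the separation unit passes all argon, so argon in S8 = argon in S1 = 1994.4 kg/min.
hydrogen in S8: m_A = 1741×0.693 + (1−0.268)·(1−0.705)·m_A, so m_A = 1206.5/0.7841 = 1538.8 kg/min.
S8 = 1538.8 + 1994.4 = 3533.2 kg/min.
argon fraction in S8 = 1994.4/3533.2 = 0.564.

0.564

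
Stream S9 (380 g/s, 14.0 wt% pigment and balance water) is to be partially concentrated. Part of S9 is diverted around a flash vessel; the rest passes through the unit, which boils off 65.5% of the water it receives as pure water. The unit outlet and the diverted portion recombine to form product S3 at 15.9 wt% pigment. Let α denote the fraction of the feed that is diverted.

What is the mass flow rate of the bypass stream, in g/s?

All 380×0.140 = 53.2 g/s of pigment reaches S3, so S3 = 53.2/0.159 = 334.59 g/s and vapour = 45.409 g/s.
The evaporator receives (1−α)·380 of feed at 0.860 water and removes 0.655 of that water:
0.655×0.860×(1−α)×380 = 45.409
(1−α) = 45.409/214.05 = 0.2121;  α = 0.7879.
Bypass flow = 0.7879×380 = 299.39 g/s.

299.4 g/s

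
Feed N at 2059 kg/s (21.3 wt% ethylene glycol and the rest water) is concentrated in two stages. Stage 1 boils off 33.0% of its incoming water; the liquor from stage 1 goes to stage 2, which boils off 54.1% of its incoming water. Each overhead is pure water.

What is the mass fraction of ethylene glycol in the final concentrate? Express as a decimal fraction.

0.468

water in feed = 2059×0.787 = 1620.4 kg/s.
After stage 1: water left = (1−0.330)×1620.4 = 1085.7; stream total = 1524.3 kg/s.
After stage 2: water left = (1−0.541)×1085.7 = 498.33; final concentrate = 936.9 kg/s.
ethylene glycol fraction = 438.57/936.9 = 0.468.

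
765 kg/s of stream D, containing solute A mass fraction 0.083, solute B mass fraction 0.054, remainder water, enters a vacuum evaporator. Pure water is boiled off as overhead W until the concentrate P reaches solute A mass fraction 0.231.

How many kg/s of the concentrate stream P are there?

solute A is conserved: 765×0.083 = 63.495 kg/s all reports to the concentrate.
Concentrate = 63.495/(target fraction) = 274.87 kg/s.

274.9 kg/s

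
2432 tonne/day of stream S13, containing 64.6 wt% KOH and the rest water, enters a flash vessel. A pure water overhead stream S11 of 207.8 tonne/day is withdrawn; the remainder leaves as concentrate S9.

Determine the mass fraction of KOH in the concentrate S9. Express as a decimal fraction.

0.7064

KOH is not removed: 2432×0.646 = 1571.1 tonne/day of KOH enters S9.
Concentrate = 2432 − 207.8 = 2224.2 tonne/day.
Mass fraction = 1571.1/2224.2 = 0.7064.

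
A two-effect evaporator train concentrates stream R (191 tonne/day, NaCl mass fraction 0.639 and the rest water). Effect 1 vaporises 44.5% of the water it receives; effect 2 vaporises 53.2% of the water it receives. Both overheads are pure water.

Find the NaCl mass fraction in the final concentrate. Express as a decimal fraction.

water in feed = 191×0.361 = 68.951 tonne/day.
After stage 1: water left = (1−0.445)×68.951 = 38.268; stream total = 160.32 tonne/day.
After stage 2: water left = (1−0.532)×38.268 = 17.909; final concentrate = 139.96 tonne/day.
NaCl fraction = 122.05/139.96 = 0.872.

0.872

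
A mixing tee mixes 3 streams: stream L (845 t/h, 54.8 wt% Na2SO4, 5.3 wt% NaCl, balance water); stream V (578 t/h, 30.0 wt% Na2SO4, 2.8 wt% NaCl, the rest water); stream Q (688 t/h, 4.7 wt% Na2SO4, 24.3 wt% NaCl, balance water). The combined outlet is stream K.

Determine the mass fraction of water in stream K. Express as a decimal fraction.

Total flow out = 845 + 578 + 688 = 2111 t/h.
water in = 845×0.399 + 578×0.672 + 688×0.710 = 1214.1 t/h.
water mass fraction in K = 1214.1/2111 = 0.575.

0.575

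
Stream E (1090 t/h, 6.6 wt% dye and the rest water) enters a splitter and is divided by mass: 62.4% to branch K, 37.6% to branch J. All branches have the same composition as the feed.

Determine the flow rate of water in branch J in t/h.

382.8 t/h

Branch J total = 0.376×1090 = 409.84 t/h.
water in J = 0.934×409.84 = 382.79 t/h.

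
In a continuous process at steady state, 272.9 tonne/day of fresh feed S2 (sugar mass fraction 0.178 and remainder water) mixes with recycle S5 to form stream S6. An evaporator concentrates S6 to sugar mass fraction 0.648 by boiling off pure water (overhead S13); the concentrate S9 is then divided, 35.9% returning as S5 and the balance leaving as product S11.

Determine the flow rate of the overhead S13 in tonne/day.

Overall sugar balance (none leaves overhead): sugar in fresh feed = sugar in product, i.e. 272.9×0.178 = (1−0.359)·S9·0.648.
S9 = 48.576/(0.648×0.641) = 116.95 tonne/day.
Recycle S5 = 0.359×116.95 = 41.984 tonne/day.
Combined feed S6 = 272.9 + 41.984 = 314.88 tonne/day.
Overhead S13 = S6 − S9 = 314.88 − 116.95 = 197.94 tonne/day.

197.9 tonne/day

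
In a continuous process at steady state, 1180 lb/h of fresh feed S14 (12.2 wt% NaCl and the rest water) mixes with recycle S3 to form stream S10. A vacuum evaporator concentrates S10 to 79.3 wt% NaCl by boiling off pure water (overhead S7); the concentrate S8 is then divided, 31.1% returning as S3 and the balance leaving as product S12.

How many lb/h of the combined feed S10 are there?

1262 lb/h

Overall NaCl balance (none leaves overhead): NaCl in fresh feed = NaCl in product, i.e. 1180×0.122 = (1−0.311)·S8·0.793.
S8 = 143.96/(0.793×0.689) = 263.48 lb/h.
Recycle S3 = 0.311×263.48 = 81.943 lb/h.
Combined feed S10 = 1180 + 81.943 = 1261.9 lb/h.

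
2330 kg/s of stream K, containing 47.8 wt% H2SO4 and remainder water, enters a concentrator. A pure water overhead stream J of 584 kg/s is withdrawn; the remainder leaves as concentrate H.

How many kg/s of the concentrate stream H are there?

1746 kg/s

Concentrate = 2330 − 584 = 1746 kg/s.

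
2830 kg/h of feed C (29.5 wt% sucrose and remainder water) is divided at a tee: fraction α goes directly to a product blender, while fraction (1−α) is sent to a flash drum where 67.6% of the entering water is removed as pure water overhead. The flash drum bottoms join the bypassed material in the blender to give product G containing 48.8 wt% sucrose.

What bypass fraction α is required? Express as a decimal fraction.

All 2830×0.295 = 834.85 kg/h of sucrose reaches G, so G = 834.85/0.488 = 1710.8 kg/h and vapour = 1119.2 kg/h.
The evaporator receives (1−α)·2830 of feed at 0.705 water and removes 0.676 of that water:
0.676×0.705×(1−α)×2830 = 1119.2
(1−α) = 1119.2/1348.7 = 0.8299;  α = 0.1701.

0.170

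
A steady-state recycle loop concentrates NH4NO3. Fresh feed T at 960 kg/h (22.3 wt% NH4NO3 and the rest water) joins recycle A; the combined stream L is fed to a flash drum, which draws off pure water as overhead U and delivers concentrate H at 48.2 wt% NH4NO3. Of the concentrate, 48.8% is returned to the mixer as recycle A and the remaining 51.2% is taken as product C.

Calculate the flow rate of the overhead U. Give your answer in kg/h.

Overall NH4NO3 balance (none leaves overhead): NH4NO3 in fresh feed = NH4NO3 in product, i.e. 960×0.223 = (1−0.488)·H·0.482.
H = 214.08/(0.482×0.512) = 867.48 kg/h.
Recycle A = 0.488×867.48 = 423.33 kg/h.
Combined feed L = 960 + 423.33 = 1383.3 kg/h.
Overhead U = L − H = 1383.3 − 867.48 = 515.85 kg/h.

515.9 kg/h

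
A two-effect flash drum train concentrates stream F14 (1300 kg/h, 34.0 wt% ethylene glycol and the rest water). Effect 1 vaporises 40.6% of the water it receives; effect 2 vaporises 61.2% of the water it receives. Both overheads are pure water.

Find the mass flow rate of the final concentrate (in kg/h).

639.7 kg/h

water in feed = 1300×0.660 = 858 kg/h.
After stage 1: water left = (1−0.406)×858 = 509.65; stream total = 951.65 kg/h.
After stage 2: water left = (1−0.612)×509.65 = 197.74; final concentrate = 639.74 kg/h.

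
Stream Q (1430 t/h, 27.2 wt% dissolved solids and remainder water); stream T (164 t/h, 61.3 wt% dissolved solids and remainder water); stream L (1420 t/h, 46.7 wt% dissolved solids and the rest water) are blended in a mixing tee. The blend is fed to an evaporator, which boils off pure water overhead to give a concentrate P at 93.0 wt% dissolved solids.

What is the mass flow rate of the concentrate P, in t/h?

dissolved solids entering = 1430×0.272 + 164×0.613 + 1420×0.467 = 1152.6 t/h.
All dissolved solids reports to P, so P = 1152.6/0.930 = 1239.4 t/h.

1239 t/h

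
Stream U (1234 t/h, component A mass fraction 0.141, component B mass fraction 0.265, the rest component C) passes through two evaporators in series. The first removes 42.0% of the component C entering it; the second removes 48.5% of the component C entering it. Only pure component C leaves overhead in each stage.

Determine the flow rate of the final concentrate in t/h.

component C in feed = 1234×0.594 = 733 t/h.
After stage 1: component C left = (1−0.420)×733 = 425.14; stream total = 926.14 t/h.
After stage 2: component C left = (1−0.485)×425.14 = 218.95; final concentrate = 719.95 t/h.

719.9 t/h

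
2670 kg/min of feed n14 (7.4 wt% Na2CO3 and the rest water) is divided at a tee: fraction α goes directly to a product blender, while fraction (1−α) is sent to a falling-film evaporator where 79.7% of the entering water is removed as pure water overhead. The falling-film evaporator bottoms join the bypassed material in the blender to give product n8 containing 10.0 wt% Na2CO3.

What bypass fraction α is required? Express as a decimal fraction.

All 2670×0.074 = 197.58 kg/min of Na2CO3 reaches n8, so n8 = 197.58/0.100 = 1975.8 kg/min and vapour = 694.2 kg/min.
The evaporator receives (1−α)·2670 of feed at 0.926 water and removes 0.797 of that water:
0.797×0.926×(1−α)×2670 = 694.2
(1−α) = 694.2/1970.5 = 0.3523;  α = 0.6477.

0.648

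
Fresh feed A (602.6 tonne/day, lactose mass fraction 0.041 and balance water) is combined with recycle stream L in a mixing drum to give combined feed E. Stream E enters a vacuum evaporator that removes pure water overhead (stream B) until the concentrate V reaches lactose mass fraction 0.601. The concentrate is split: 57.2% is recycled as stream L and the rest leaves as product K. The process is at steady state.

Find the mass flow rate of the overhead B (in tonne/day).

561.5 tonne/day

Overall lactose balance (none leaves overhead): lactose in fresh feed = lactose in product, i.e. 602.6×0.041 = (1−0.572)·V·0.601.
V = 24.707/(0.601×0.428) = 96.049 tonne/day.
Recycle L = 0.572×96.049 = 54.94 tonne/day.
Combined feed E = 602.6 + 54.94 = 657.54 tonne/day.
Overhead B = E − V = 657.54 − 96.049 = 561.49 tonne/day.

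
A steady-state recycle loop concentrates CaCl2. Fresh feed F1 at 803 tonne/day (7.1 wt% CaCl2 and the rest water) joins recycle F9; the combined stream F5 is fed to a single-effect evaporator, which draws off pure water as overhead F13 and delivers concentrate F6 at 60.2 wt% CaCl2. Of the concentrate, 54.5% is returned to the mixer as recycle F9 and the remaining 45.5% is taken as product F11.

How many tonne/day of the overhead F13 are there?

Overall CaCl2 balance (none leaves overhead): CaCl2 in fresh feed = CaCl2 in product, i.e. 803×0.071 = (1−0.545)·F6·0.602.
F6 = 57.013/(0.602×0.455) = 208.15 tonne/day.
Recycle F9 = 0.545×208.15 = 113.44 tonne/day.
Combined feed F5 = 803 + 113.44 = 916.44 tonne/day.
Overhead F13 = F5 − F6 = 916.44 − 208.15 = 708.29 tonne/day.

708.3 tonne/day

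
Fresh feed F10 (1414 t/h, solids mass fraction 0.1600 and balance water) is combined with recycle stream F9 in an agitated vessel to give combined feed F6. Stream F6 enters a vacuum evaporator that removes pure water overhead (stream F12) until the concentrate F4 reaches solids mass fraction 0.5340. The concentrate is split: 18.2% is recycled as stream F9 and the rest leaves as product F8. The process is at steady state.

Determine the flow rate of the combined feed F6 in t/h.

Overall solids balance (none leaves overhead): solids in fresh feed = solids in product, i.e. 1414×0.160 = (1−0.182)·F4·0.534.
F4 = 226.24/(0.534×0.818) = 517.93 t/h.
Recycle F9 = 0.182×517.93 = 94.264 t/h.
Combined feed F6 = 1414 + 94.264 = 1508.3 t/h.

1508 t/h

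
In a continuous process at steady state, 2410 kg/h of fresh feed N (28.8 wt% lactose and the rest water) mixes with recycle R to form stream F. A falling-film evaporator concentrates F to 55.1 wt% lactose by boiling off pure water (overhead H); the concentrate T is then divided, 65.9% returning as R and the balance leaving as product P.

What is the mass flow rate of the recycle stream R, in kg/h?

2434 kg/h

Overall lactose balance (none leaves overhead): lactose in fresh feed = lactose in product, i.e. 2410×0.288 = (1−0.659)·T·0.551.
T = 694.08/(0.551×0.341) = 3694.1 kg/h.
Recycle R = 0.659×3694.1 = 2434.4 kg/h.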